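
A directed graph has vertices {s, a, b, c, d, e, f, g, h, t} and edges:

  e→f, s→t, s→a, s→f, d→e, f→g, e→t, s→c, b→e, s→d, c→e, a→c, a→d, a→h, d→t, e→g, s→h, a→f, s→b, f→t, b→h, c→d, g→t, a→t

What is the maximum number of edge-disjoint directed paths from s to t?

6

Assign every edge capacity 1; by Menger, the answer equals the max flow.
Path s→t (+1); total 1.
Path s→a→t (+1); total 2.
Path s→d→t (+1); total 3.
Path s→f→t (+1); total 4.
Path s→b→e→t (+1); total 5.
Path s→c→e→g→t (+1); total 6.
No residual s→t path; max flow = 6.
Certifying cut of size 6: {s→a, s→b, s→c, s→d, s→f, s→t}.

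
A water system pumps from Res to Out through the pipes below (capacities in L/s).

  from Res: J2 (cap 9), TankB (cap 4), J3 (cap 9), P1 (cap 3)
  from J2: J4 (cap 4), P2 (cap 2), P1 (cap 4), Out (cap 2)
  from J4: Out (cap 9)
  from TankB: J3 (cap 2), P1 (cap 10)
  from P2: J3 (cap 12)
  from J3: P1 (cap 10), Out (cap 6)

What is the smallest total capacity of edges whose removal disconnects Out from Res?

12

Augment Res→J2→Out: bottleneck 2, flow now 2.
Augment Res→J3→Out: bottleneck 6, flow now 8.
Augment Res→J2→J4→Out: bottleneck 4, flow now 12.
No augmenting path remains; maximum flow = 12.
By max-flow min-cut, the minimum cut capacity equals the max flow.
In the residual graph, reachable from Res: {Res, J2, TankB, P2, J3, P1}.
Min-cut edges: J2→J4 (4), J2→Out (2), J3→Out (6); capacity 4 + 2 + 6 = 12.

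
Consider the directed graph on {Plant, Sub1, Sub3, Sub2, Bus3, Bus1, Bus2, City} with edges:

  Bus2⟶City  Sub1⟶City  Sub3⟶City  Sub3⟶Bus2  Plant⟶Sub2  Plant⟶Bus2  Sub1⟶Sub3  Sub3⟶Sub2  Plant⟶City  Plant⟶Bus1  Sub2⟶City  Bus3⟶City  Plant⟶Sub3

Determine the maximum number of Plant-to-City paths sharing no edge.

4

Assign every edge capacity 1; by Menger, the answer equals the max flow.
Path Plant→City (+1); total 1.
Path Plant→Sub3→City (+1); total 2.
Path Plant→Sub2→City (+1); total 3.
Path Plant→Bus2→City (+1); total 4.
No residual Plant→City path; max flow = 4.
Certifying cut of size 4: {Plant→Bus2, Plant→City, Plant→Sub2, Plant→Sub3}.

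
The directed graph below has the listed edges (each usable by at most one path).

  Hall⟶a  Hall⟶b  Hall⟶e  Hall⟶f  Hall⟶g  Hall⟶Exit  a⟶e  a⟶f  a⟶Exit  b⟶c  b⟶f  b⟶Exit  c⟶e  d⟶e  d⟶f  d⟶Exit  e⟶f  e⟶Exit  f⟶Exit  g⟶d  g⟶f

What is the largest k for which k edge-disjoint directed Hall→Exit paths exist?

6

Assign every edge capacity 1; by Menger, the answer equals the max flow.
Path Hall→Exit (+1); total 1.
Path Hall→a→Exit (+1); total 2.
Path Hall→b→Exit (+1); total 3.
Path Hall→e→Exit (+1); total 4.
Path Hall→f→Exit (+1); total 5.
Path Hall→g→d→Exit (+1); total 6.
No residual Hall→Exit path; max flow = 6.
Certifying cut of size 6: {Hall→Exit, Hall→a, Hall→b, Hall→e, Hall→f, Hall→g}.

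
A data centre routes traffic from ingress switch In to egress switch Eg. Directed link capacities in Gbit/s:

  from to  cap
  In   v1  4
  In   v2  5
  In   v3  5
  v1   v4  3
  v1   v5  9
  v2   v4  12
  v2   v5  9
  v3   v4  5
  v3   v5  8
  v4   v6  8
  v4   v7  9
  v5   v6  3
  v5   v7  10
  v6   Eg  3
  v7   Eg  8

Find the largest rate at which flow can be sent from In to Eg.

Augment In→v1→v4→v6→Eg: bottleneck 3, flow now 3.
Augment In→v1→v5→v7→Eg: bottleneck 1, flow now 4.
Augment In→v2→v4→v7→Eg: bottleneck 5, flow now 9.
Augment In→v3→v4→v7→Eg: bottleneck 2, flow now 11.
No augmenting path remains; maximum flow = 11.
In the residual graph, reachable from In: {In, v1, v2, v3, v4, v5, v6, v7}.
Min-cut edges: v6→Eg (3), v7→Eg (8); capacity 3 + 8 = 11.
This cut is saturated, so no flow can exceed 11.

11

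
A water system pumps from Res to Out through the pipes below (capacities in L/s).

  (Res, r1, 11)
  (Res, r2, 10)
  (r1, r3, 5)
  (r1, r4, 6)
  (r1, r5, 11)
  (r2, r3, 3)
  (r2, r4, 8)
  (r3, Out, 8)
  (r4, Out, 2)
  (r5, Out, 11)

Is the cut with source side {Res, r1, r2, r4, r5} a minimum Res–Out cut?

No — its capacity is 21, but the minimum cut has capacity 16.

Given cut capacity: 5 + 3 + 2 + 11 = 21.
Augment Res→r1→r3→Out: bottleneck 5, flow now 5.
Augment Res→r1→r4→Out: bottleneck 2, flow now 7.
Augment Res→r1→r5→Out: bottleneck 4, flow now 11.
Augment Res→r2→r3→Out: bottleneck 3, flow now 14.
Augment Res→r2→r4→r1→r5→Out: bottleneck 2, flow now 16. (uses reverse residual edge)
No augmenting path remains; maximum flow = 16.
In the residual graph, reachable from Res: {Res, r2, r4}.
Min-cut edges: Res→r1 (11), r2→r3 (3), r4→Out (2); capacity 11 + 3 + 2 = 16.
Cut capacity 21 exceeds the max flow 16, so it is not minimum.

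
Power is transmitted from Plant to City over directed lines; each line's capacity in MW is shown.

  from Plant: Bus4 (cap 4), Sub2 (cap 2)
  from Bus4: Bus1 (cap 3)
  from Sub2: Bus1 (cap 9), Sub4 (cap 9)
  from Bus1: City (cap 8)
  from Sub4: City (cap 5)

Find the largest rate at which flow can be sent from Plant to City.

Augment Plant→Bus4→Bus1→City: bottleneck 3, flow now 3.
Augment Plant→Sub2→Bus1→City: bottleneck 2, flow now 5.
No augmenting path remains; maximum flow = 5.
In the residual graph, reachable from Plant: {Plant, Bus4}.
Min-cut edges: Plant→Sub2 (2), Bus4→Bus1 (3); capacity 2 + 3 = 5.
This cut is saturated, so no flow can exceed 5.

5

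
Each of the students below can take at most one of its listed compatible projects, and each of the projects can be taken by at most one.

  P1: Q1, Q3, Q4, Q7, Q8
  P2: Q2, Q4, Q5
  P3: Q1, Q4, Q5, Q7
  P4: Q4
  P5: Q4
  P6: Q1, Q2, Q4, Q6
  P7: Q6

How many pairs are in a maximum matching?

6

Unit-capacity flow: source→left, listed edges, right→sink; max matching = max flow.
Augmenting path P1→Q1 (+1); matched 1.
Augmenting path P2→Q2 (+1); matched 2.
Augmenting path P3→Q4 (+1); matched 3.
Augmenting path P6→Q6 (+1); matched 4.
Augmenting path P4→Q4→P3→Q5 (+1); matched 5.
Augmenting path P7→Q6→P6→Q1→P1→Q3 (+1); matched 6.
No augmenting path remains; maximum matching = 6.
König certificate: {P1, P2, P3, P6, P7, Q4} is a vertex cover of size 6 (every listed pair touches it), so no matching can be larger.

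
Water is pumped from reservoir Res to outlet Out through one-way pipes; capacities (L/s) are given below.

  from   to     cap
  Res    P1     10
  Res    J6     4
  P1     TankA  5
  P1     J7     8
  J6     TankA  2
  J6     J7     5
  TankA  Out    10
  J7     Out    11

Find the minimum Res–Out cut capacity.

14

Augment Res→P1→TankA→Out: bottleneck 5, flow now 5.
Augment Res→P1→J7→Out: bottleneck 5, flow now 10.
Augment Res→J6→TankA→Out: bottleneck 2, flow now 12.
Augment Res→J6→J7→Out: bottleneck 2, flow now 14.
No augmenting path remains; maximum flow = 14.
By max-flow min-cut, the minimum cut capacity equals the max flow.
In the residual graph, reachable from Res: {Res}.
Min-cut edges: Res→P1 (10), Res→J6 (4); capacity 10 + 4 = 14.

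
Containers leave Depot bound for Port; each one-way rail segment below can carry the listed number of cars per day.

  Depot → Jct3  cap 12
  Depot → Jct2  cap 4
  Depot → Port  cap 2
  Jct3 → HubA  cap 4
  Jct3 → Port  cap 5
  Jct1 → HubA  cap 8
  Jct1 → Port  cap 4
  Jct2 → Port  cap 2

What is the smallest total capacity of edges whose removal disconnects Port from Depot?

9

Augment Depot→Port: bottleneck 2, flow now 2.
Augment Depot→Jct3→Port: bottleneck 5, flow now 7.
Augment Depot→Jct2→Port: bottleneck 2, flow now 9.
No augmenting path remains; maximum flow = 9.
By max-flow min-cut, the minimum cut capacity equals the max flow.
In the residual graph, reachable from Depot: {Depot, Jct3, Jct2, HubA}.
Min-cut edges: Depot→Port (2), Jct3→Port (5), Jct2→Port (2); capacity 2 + 5 + 2 = 9.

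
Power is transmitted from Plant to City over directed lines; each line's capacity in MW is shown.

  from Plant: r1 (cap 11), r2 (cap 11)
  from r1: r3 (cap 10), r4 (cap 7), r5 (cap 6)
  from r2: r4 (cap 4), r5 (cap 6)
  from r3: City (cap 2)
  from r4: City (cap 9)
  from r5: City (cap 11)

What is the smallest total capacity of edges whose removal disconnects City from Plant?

21

Augment Plant→r1→r3→City: bottleneck 2, flow now 2.
Augment Plant→r1→r4→City: bottleneck 7, flow now 9.
Augment Plant→r1→r5→City: bottleneck 2, flow now 11.
Augment Plant→r2→r4→City: bottleneck 2, flow now 13.
Augment Plant→r2→r5→City: bottleneck 6, flow now 19.
Augment Plant→r2→r4→r1→r5→City: bottleneck 2, flow now 21. (uses reverse residual edge)
No augmenting path remains; maximum flow = 21.
By max-flow min-cut, the minimum cut capacity equals the max flow.
In the residual graph, reachable from Plant: {Plant, r2}.
Min-cut edges: Plant→r1 (11), r2→r4 (4), r2→r5 (6); capacity 11 + 4 + 6 = 21.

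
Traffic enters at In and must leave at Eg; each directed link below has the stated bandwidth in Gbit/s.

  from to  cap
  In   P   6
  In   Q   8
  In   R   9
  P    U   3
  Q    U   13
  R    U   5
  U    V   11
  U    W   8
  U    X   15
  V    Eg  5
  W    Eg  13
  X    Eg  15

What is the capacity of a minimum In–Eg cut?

16

Augment In→P→U→V→Eg: bottleneck 3, flow now 3.
Augment In→Q→U→V→Eg: bottleneck 2, flow now 5.
Augment In→Q→U→W→Eg: bottleneck 6, flow now 11.
Augment In→R→U→W→Eg: bottleneck 2, flow now 13.
Augment In→R→U→X→Eg: bottleneck 3, flow now 16.
No augmenting path remains; maximum flow = 16.
By max-flow min-cut, the minimum cut capacity equals the max flow.
In the residual graph, reachable from In: {In, P, R}.
Min-cut edges: In→Q (8), P→U (3), R→U (5); capacity 8 + 3 + 5 = 16.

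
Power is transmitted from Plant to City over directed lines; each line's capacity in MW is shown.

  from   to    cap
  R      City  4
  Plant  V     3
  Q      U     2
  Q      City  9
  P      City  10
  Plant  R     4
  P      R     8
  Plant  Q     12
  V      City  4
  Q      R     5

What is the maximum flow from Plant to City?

Augment Plant→Q→City: bottleneck 9, flow now 9.
Augment Plant→R→City: bottleneck 4, flow now 13.
Augment Plant→V→City: bottleneck 3, flow now 16.
No augmenting path remains; maximum flow = 16.
In the residual graph, reachable from Plant: {Plant, Q, R, U}.
Min-cut edges: Plant→V (3), Q→City (9), R→City (4); capacity 3 + 9 + 4 = 16.
This cut is saturated, so no flow can exceed 16.

16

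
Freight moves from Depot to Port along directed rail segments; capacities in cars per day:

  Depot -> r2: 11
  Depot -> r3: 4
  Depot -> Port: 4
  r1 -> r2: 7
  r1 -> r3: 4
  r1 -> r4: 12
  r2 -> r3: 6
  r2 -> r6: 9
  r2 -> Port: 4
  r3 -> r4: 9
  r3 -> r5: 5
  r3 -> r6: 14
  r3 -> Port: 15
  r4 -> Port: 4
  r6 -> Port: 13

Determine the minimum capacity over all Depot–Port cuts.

Augment Depot→Port: bottleneck 4, flow now 4.
Augment Depot→r2→Port: bottleneck 4, flow now 8.
Augment Depot→r3→Port: bottleneck 4, flow now 12.
Augment Depot→r2→r3→Port: bottleneck 6, flow now 18.
Augment Depot→r2→r6→Port: bottleneck 1, flow now 19.
No augmenting path remains; maximum flow = 19.
By max-flow min-cut, the minimum cut capacity equals the max flow.
In the residual graph, reachable from Depot: {Depot}.
Min-cut edges: Depot→r2 (11), Depot→r3 (4), Depot→Port (4); capacity 11 + 4 + 4 = 19.

19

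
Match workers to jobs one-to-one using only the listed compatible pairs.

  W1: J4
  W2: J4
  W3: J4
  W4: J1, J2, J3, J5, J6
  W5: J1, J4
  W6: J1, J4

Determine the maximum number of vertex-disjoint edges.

Unit-capacity flow: source→left, listed edges, right→sink; max matching = max flow.
Augmenting path W1→J4 (+1); matched 1.
Augmenting path W4→J1 (+1); matched 2.
Augmenting path W5→J1→W4→J2 (+1); matched 3.
No augmenting path remains; maximum matching = 3.
König certificate: {W4, J1, J4} is a vertex cover of size 3 (every listed pair touches it), so no matching can be larger.

3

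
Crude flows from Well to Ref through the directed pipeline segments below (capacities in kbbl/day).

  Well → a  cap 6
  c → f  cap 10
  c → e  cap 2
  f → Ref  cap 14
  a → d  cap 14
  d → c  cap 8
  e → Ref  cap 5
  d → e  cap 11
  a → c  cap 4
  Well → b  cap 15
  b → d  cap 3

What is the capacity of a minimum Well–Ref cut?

Augment Well→a→c→e→Ref: bottleneck 2, flow now 2.
Augment Well→a→c→f→Ref: bottleneck 2, flow now 4.
Augment Well→a→d→e→Ref: bottleneck 2, flow now 6.
Augment Well→b→d→e→Ref: bottleneck 1, flow now 7.
Augment Well→b→d→c→f→Ref: bottleneck 2, flow now 9.
No augmenting path remains; maximum flow = 9.
By max-flow min-cut, the minimum cut capacity equals the max flow.
In the residual graph, reachable from Well: {Well, b}.
Min-cut edges: Well→a (6), b→d (3); capacity 6 + 3 = 9.

9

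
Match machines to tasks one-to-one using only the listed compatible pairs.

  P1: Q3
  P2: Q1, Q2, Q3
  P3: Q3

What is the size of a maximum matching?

2

Unit-capacity flow: source→left, listed edges, right→sink; max matching = max flow.
Augmenting path P1→Q3 (+1); matched 1.
Augmenting path P2→Q1 (+1); matched 2.
No augmenting path remains; maximum matching = 2.
König certificate: {P2, Q3} is a vertex cover of size 2 (every listed pair touches it), so no matching can be larger.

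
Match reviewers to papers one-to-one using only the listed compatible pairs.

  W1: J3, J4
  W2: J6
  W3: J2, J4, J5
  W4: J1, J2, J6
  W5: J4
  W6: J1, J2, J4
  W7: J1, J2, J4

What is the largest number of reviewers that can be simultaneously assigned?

6

Unit-capacity flow: source→left, listed edges, right→sink; max matching = max flow.
Augmenting path W1→J3 (+1); matched 1.
Augmenting path W2→J6 (+1); matched 2.
Augmenting path W3→J2 (+1); matched 3.
Augmenting path W4→J1 (+1); matched 4.
Augmenting path W5→J4 (+1); matched 5.
Augmenting path W6→J2→W3→J5 (+1); matched 6.
No augmenting path remains; maximum matching = 6.
König certificate: {W1, W3, J1, J2, J4, J6} is a vertex cover of size 6 (every listed pair touches it), so no matching can be larger.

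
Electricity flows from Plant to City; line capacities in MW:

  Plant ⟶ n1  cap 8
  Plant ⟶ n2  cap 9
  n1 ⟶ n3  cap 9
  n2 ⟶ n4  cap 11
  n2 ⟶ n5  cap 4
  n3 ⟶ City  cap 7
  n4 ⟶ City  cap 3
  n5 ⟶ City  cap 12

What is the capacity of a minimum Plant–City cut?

14

Augment Plant→n1→n3→City: bottleneck 7, flow now 7.
Augment Plant→n2→n4→City: bottleneck 3, flow now 10.
Augment Plant→n2→n5→City: bottleneck 4, flow now 14.
No augmenting path remains; maximum flow = 14.
By max-flow min-cut, the minimum cut capacity equals the max flow.
In the residual graph, reachable from Plant: {Plant, n1, n2, n3, n4}.
Min-cut edges: n2→n5 (4), n3→City (7), n4→City (3); capacity 4 + 7 + 3 = 14.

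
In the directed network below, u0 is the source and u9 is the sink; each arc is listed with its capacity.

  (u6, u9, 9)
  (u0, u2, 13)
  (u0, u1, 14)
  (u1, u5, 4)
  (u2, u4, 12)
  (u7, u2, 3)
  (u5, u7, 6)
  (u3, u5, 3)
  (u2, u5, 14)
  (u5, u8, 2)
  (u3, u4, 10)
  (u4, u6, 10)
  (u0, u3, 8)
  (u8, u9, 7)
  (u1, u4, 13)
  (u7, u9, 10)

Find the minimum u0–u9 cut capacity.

Augment u0→u1→u4→u6→u9: bottleneck 9, flow now 9.
Augment u0→u1→u5→u7→u9: bottleneck 4, flow now 13.
Augment u0→u2→u5→u7→u9: bottleneck 2, flow now 15.
Augment u0→u2→u5→u8→u9: bottleneck 2, flow now 17.
No augmenting path remains; maximum flow = 17.
By max-flow min-cut, the minimum cut capacity equals the max flow.
In the residual graph, reachable from u0: {u0, u1, u2, u3, u4, u5, u6}.
Min-cut edges: u5→u7 (6), u5→u8 (2), u6→u9 (9); capacity 6 + 2 + 9 = 17.

17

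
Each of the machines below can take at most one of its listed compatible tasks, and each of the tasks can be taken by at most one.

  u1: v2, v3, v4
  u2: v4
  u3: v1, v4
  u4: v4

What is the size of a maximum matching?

3

Unit-capacity flow: source→left, listed edges, right→sink; max matching = max flow.
Augmenting path u1→v2 (+1); matched 1.
Augmenting path u2→v4 (+1); matched 2.
Augmenting path u3→v1 (+1); matched 3.
No augmenting path remains; maximum matching = 3.
König certificate: {u1, u3, v4} is a vertex cover of size 3 (every listed pair touches it), so no matching can be larger.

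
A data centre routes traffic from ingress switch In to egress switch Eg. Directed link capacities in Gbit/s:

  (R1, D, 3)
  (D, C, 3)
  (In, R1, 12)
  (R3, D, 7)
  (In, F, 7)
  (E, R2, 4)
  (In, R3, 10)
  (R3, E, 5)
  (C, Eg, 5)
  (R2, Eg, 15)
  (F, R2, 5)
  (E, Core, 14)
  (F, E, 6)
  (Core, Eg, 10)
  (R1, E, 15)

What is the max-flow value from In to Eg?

22

Augment In→F→R2→Eg: bottleneck 5, flow now 5.
Augment In→R1→E→R2→Eg: bottleneck 4, flow now 9.
Augment In→R1→E→Core→Eg: bottleneck 8, flow now 17.
Augment In→R3→E→Core→Eg: bottleneck 2, flow now 19.
Augment In→R3→D→C→Eg: bottleneck 3, flow now 22.
No augmenting path remains; maximum flow = 22.
In the residual graph, reachable from In: {In, R1, R3, F, E, D, Core}.
Min-cut edges: F→R2 (5), E→R2 (4), D→C (3), Core→Eg (10); capacity 5 + 4 + 3 + 10 = 22.
This cut is saturated, so no flow can exceed 22.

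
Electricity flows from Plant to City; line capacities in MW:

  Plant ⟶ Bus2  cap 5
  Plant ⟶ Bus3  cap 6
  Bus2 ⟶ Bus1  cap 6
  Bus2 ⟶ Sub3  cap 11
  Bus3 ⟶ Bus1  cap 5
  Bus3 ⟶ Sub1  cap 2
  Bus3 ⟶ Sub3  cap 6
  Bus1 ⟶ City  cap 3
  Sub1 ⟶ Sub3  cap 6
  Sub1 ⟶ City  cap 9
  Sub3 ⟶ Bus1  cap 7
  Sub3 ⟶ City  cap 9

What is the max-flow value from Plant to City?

11

Augment Plant→Bus2→Bus1→City: bottleneck 3, flow now 3.
Augment Plant→Bus2→Sub3→City: bottleneck 2, flow now 5.
Augment Plant→Bus3→Sub1→City: bottleneck 2, flow now 7.
Augment Plant→Bus3→Sub3→City: bottleneck 4, flow now 11.
No augmenting path remains; maximum flow = 11.
In the residual graph, reachable from Plant: {Plant}.
Min-cut edges: Plant→Bus2 (5), Plant→Bus3 (6); capacity 5 + 6 = 11.
This cut is saturated, so no flow can exceed 11.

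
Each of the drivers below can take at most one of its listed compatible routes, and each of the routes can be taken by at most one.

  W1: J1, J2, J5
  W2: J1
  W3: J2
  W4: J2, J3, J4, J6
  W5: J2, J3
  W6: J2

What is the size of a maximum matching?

5

Unit-capacity flow: source→left, listed edges, right→sink; max matching = max flow.
Augmenting path W1→J1 (+1); matched 1.
Augmenting path W3→J2 (+1); matched 2.
Augmenting path W4→J3 (+1); matched 3.
Augmenting path W2→J1→W1→J5 (+1); matched 4.
Augmenting path W5→J3→W4→J4 (+1); matched 5.
No augmenting path remains; maximum matching = 5.
König certificate: {W1, W2, W4, W5, J2} is a vertex cover of size 5 (every listed pair touches it), so no matching can be larger.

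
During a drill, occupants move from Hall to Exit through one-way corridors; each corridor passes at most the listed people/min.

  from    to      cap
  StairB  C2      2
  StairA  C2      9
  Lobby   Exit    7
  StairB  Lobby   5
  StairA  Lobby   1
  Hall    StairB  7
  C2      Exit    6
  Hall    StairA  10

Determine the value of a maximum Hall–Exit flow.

12

Augment Hall→StairA→C2→Exit: bottleneck 6, flow now 6.
Augment Hall→StairA→Lobby→Exit: bottleneck 1, flow now 7.
Augment Hall→StairB→Lobby→Exit: bottleneck 5, flow now 12.
No augmenting path remains; maximum flow = 12.
In the residual graph, reachable from Hall: {Hall, StairA, StairB, C2}.
Min-cut edges: StairA→Lobby (1), StairB→Lobby (5), C2→Exit (6); capacity 1 + 5 + 6 = 12.
This cut is saturated, so no flow can exceed 12.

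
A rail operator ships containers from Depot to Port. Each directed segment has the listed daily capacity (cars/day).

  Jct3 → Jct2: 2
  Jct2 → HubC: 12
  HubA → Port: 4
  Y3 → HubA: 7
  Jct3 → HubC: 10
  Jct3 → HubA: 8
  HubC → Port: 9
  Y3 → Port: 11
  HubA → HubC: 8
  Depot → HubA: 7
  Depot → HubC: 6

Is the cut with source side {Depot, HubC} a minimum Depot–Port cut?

No — its capacity is 16, but the minimum cut has capacity 13.

Given cut capacity: 7 + 9 = 16.
Augment Depot→HubA→Port: bottleneck 4, flow now 4.
Augment Depot→HubC→Port: bottleneck 6, flow now 10.
Augment Depot→HubA→HubC→Port: bottleneck 3, flow now 13.
No augmenting path remains; maximum flow = 13.
In the residual graph, reachable from Depot: {Depot}.
Min-cut edges: Depot→HubA (7), Depot→HubC (6); capacity 7 + 6 = 13.
Cut capacity 16 exceeds the max flow 13, so it is not minimum.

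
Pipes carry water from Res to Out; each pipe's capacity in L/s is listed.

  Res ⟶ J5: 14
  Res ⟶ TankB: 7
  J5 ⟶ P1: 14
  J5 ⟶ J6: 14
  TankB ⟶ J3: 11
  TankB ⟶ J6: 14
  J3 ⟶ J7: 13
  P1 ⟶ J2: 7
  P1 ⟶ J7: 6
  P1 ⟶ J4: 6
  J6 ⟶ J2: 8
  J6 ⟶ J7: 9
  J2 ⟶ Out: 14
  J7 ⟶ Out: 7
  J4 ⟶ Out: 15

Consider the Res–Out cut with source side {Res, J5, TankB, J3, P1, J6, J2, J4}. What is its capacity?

Edges leaving {Res, J5, TankB, J3, P1, J6, J2, J4}: J3→J7 (13), P1→J7 (6), J6→J7 (9), J2→Out (14), J4→Out (15).
Cut capacity = 13 + 6 + 9 + 14 + 15 = 57.

57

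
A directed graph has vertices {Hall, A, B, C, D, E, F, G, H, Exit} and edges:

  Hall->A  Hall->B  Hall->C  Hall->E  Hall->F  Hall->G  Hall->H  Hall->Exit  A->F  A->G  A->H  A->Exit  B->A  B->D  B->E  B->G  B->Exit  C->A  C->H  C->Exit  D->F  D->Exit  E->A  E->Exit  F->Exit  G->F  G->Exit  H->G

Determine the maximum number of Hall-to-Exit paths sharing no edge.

7

Assign every edge capacity 1; by Menger, the answer equals the max flow.
Path Hall→Exit (+1); total 1.
Path Hall→A→Exit (+1); total 2.
Path Hall→B→Exit (+1); total 3.
Path Hall→C→Exit (+1); total 4.
Path Hall→E→Exit (+1); total 5.
Path Hall→F→Exit (+1); total 6.
Path Hall→G→Exit (+1); total 7.
No residual Hall→Exit path; max flow = 7.
Certifying cut of size 7: {F→Exit, G→Exit, Hall→A, Hall→B, Hall→C, Hall→E, Hall→Exit}.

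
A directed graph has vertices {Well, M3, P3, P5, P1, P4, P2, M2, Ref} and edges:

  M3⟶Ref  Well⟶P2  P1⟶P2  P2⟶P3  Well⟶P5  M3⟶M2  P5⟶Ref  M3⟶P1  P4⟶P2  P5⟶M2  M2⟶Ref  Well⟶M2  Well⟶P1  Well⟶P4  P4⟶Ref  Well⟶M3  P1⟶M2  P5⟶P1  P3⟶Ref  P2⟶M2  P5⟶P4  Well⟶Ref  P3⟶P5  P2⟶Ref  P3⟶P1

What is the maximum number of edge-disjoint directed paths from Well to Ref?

Assign every edge capacity 1; by Menger, the answer equals the max flow.
Path Well→Ref (+1); total 1.
Path Well→M3→Ref (+1); total 2.
Path Well→P5→Ref (+1); total 3.
Path Well→P4→Ref (+1); total 4.
Path Well→P2→Ref (+1); total 5.
Path Well→M2→Ref (+1); total 6.
Path Well→P1→P2→P3→Ref (+1); total 7.
No residual Well→Ref path; max flow = 7.
Certifying cut of size 7: {Well→M2, Well→M3, Well→P1, Well→P2, Well→P4, Well→P5, Well→Ref}.

7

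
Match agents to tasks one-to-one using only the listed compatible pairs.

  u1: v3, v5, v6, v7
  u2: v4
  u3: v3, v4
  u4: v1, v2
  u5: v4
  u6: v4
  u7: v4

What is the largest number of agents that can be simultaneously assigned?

4

Unit-capacity flow: source→left, listed edges, right→sink; max matching = max flow.
Augmenting path u1→v3 (+1); matched 1.
Augmenting path u2→v4 (+1); matched 2.
Augmenting path u4→v1 (+1); matched 3.
Augmenting path u3→v3→u1→v5 (+1); matched 4.
No augmenting path remains; maximum matching = 4.
König certificate: {u1, u3, u4, v4} is a vertex cover of size 4 (every listed pair touches it), so no matching can be larger.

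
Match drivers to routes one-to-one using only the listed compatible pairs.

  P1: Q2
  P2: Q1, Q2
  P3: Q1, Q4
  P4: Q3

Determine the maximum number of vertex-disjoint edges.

4

Unit-capacity flow: source→left, listed edges, right→sink; max matching = max flow.
Augmenting path P1→Q2 (+1); matched 1.
Augmenting path P2→Q1 (+1); matched 2.
Augmenting path P3→Q4 (+1); matched 3.
Augmenting path P4→Q3 (+1); matched 4.
No augmenting path remains; maximum matching = 4.
König certificate: {P1, P2, P3, P4} is a vertex cover of size 4 (every listed pair touches it), so no matching can be larger.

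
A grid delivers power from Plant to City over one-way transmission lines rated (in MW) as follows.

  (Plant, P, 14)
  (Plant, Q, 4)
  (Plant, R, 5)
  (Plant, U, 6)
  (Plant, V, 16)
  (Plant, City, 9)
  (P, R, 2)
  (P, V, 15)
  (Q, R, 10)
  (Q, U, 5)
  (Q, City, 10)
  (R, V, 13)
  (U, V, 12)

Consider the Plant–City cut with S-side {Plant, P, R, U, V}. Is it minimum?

Yes — it is a minimum cut (capacity 13).

Given cut capacity: 4 + 9 = 13.
Augment Plant→City: bottleneck 9, flow now 9.
Augment Plant→Q→City: bottleneck 4, flow now 13.
No augmenting path remains; maximum flow = 13.
Cut capacity 13 equals the max flow, so it is a minimum cut.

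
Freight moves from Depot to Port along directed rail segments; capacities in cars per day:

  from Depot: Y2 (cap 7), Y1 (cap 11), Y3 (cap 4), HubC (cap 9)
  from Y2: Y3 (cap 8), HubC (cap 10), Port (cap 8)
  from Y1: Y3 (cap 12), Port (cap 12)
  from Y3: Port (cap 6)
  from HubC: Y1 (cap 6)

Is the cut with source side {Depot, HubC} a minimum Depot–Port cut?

Given cut capacity: 7 + 11 + 4 + 6 = 28.
Augment Depot→Y2→Port: bottleneck 7, flow now 7.
Augment Depot→Y1→Port: bottleneck 11, flow now 18.
Augment Depot→Y3→Port: bottleneck 4, flow now 22.
Augment Depot→HubC→Y1→Port: bottleneck 1, flow now 23.
Augment Depot→HubC→Y1→Y3→Port: bottleneck 2, flow now 25.
No augmenting path remains; maximum flow = 25.
In the residual graph, reachable from Depot: {Depot, Y1, Y3, HubC}.
Min-cut edges: Depot→Y2 (7), Y1→Port (12), Y3→Port (6); capacity 7 + 12 + 6 = 25.
Cut capacity 28 exceeds the max flow 25, so it is not minimum.

No — its capacity is 28, but the minimum cut has capacity 25.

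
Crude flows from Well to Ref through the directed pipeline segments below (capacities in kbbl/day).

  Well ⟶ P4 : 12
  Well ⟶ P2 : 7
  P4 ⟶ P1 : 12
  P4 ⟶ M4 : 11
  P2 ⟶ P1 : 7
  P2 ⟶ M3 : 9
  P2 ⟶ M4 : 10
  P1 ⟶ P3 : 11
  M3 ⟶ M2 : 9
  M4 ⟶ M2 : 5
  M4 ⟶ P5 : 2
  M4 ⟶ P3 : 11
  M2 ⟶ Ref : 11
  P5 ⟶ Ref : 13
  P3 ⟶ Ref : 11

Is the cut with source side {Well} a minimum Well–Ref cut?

Yes — it is a minimum cut (capacity 19).

Given cut capacity: 12 + 7 = 19.
Augment Well→P4→P1→P3→Ref: bottleneck 11, flow now 11.
Augment Well→P4→M4→M2→Ref: bottleneck 1, flow now 12.
Augment Well→P2→M3→M2→Ref: bottleneck 7, flow now 19.
No augmenting path remains; maximum flow = 19.
Cut capacity 19 equals the max flow, so it is a minimum cut.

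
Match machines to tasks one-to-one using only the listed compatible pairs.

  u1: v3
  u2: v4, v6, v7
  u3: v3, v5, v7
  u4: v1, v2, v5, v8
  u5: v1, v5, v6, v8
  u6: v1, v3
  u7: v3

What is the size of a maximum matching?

6

Unit-capacity flow: source→left, listed edges, right→sink; max matching = max flow.
Augmenting path u1→v3 (+1); matched 1.
Augmenting path u2→v4 (+1); matched 2.
Augmenting path u3→v5 (+1); matched 3.
Augmenting path u4→v1 (+1); matched 4.
Augmenting path u5→v6 (+1); matched 5.
Augmenting path u6→v1→u4→v2 (+1); matched 6.
No augmenting path remains; maximum matching = 6.
König certificate: {u2, u3, u4, u5, u6, v3} is a vertex cover of size 6 (every listed pair touches it), so no matching can be larger.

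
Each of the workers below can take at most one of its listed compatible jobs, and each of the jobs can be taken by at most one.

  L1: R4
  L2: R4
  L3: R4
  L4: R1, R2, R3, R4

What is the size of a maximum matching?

2

Unit-capacity flow: source→left, listed edges, right→sink; max matching = max flow.
Augmenting path L1→R4 (+1); matched 1.
Augmenting path L4→R1 (+1); matched 2.
No augmenting path remains; maximum matching = 2.
König certificate: {L4, R4} is a vertex cover of size 2 (every listed pair touches it), so no matching can be larger.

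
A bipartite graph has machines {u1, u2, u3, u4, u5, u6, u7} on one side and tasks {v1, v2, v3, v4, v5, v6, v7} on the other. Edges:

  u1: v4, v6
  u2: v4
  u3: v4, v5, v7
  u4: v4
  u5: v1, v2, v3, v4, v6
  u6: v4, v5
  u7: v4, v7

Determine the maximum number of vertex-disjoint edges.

Unit-capacity flow: source→left, listed edges, right→sink; max matching = max flow.
Augmenting path u1→v4 (+1); matched 1.
Augmenting path u3→v5 (+1); matched 2.
Augmenting path u5→v1 (+1); matched 3.
Augmenting path u7→v7 (+1); matched 4.
Augmenting path u2→v4→u1→v6 (+1); matched 5.
No augmenting path remains; maximum matching = 5.
König certificate: {u1, u5, v4, v5, v7} is a vertex cover of size 5 (every listed pair touches it), so no matching can be larger.

5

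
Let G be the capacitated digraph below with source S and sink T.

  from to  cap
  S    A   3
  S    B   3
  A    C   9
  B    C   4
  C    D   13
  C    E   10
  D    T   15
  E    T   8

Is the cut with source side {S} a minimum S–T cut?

Given cut capacity: 3 + 3 = 6.
Augment S→A→C→D→T: bottleneck 3, flow now 3.
Augment S→B→C→D→T: bottleneck 3, flow now 6.
No augmenting path remains; maximum flow = 6.
Cut capacity 6 equals the max flow, so it is a minimum cut.

Yes — it is a minimum cut (capacity 6).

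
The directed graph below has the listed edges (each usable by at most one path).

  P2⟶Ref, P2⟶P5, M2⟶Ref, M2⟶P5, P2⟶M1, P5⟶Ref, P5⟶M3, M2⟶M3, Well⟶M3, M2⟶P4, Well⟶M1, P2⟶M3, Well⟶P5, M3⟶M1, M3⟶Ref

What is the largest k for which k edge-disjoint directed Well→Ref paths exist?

Assign every edge capacity 1; by Menger, the answer equals the max flow.
Path Well→P5→Ref (+1); total 1.
Path Well→M3→Ref (+1); total 2.
No residual Well→Ref path; max flow = 2.
Certifying cut of size 2: {Well→M3, Well→P5}.

2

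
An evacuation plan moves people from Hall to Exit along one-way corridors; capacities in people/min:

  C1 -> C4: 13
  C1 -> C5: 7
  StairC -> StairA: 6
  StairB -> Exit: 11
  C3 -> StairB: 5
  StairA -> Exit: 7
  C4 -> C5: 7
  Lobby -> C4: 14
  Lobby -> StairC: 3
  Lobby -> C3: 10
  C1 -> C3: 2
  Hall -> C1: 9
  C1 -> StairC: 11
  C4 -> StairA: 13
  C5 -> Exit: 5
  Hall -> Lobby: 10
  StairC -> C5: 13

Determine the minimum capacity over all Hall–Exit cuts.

17

Augment Hall→C1→C5→Exit: bottleneck 5, flow now 5.
Augment Hall→Lobby→C3→StairB→Exit: bottleneck 5, flow now 10.
Augment Hall→Lobby→C4→StairA→Exit: bottleneck 5, flow now 15.
Augment Hall→C1→C4→StairA→Exit: bottleneck 2, flow now 17.
No augmenting path remains; maximum flow = 17.
By max-flow min-cut, the minimum cut capacity equals the max flow.
In the residual graph, reachable from Hall: {Hall, Lobby, C1, C3, C4, StairC, StairA, C5}.
Min-cut edges: C3→StairB (5), StairA→Exit (7), C5→Exit (5); capacity 5 + 7 + 5 = 17.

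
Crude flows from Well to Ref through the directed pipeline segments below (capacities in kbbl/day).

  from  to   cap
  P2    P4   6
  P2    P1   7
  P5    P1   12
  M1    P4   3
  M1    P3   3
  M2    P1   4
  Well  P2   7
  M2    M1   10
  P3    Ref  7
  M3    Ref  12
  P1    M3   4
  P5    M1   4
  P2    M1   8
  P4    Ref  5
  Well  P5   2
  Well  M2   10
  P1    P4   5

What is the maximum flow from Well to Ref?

12

Augment Well→P2→P4→Ref: bottleneck 5, flow now 5.
Augment Well→P2→P1→M3→Ref: bottleneck 2, flow now 7.
Augment Well→P5→P1→M3→Ref: bottleneck 2, flow now 9.
Augment Well→M2→M1→P3→Ref: bottleneck 3, flow now 12.
No augmenting path remains; maximum flow = 12.
In the residual graph, reachable from Well: {Well, P2, P5, M2, P1, M1, P4}.
Min-cut edges: P1→M3 (4), M1→P3 (3), P4→Ref (5); capacity 4 + 3 + 5 = 12.
This cut is saturated, so no flow can exceed 12.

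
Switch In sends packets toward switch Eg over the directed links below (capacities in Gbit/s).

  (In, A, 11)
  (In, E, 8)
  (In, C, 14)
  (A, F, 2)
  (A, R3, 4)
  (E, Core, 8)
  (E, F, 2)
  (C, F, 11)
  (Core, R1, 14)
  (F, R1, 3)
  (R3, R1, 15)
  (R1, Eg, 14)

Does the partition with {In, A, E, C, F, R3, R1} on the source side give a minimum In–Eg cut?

Given cut capacity: 8 + 14 = 22.
Augment In→A→F→R1→Eg: bottleneck 2, flow now 2.
Augment In→A→R3→R1→Eg: bottleneck 4, flow now 6.
Augment In→E→Core→R1→Eg: bottleneck 8, flow now 14.
No augmenting path remains; maximum flow = 14.
In the residual graph, reachable from In: {In, A, E, C, Core, F, R3, R1}.
Min-cut edges: R1→Eg (14); capacity 14 = 14.
Cut capacity 22 exceeds the max flow 14, so it is not minimum.

No — its capacity is 22, but the minimum cut has capacity 14.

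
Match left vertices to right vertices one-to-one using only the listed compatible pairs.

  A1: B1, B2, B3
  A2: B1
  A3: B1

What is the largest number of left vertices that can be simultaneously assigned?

Unit-capacity flow: source→left, listed edges, right→sink; max matching = max flow.
Augmenting path A1→B1 (+1); matched 1.
Augmenting path A2→B1→A1→B2 (+1); matched 2.
No augmenting path remains; maximum matching = 2.
König certificate: {A1, B1} is a vertex cover of size 2 (every listed pair touches it), so no matching can be larger.

2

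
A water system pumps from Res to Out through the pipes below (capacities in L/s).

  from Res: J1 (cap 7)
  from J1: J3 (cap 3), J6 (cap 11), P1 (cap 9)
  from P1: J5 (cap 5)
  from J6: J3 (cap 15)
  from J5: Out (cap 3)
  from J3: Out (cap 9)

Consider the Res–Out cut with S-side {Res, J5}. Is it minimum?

No — its capacity is 10, but the minimum cut has capacity 7.

Given cut capacity: 7 + 3 = 10.
Augment Res→J1→J3→Out: bottleneck 3, flow now 3.
Augment Res→J1→P1→J5→Out: bottleneck 3, flow now 6.
Augment Res→J1→J6→J3→Out: bottleneck 1, flow now 7.
No augmenting path remains; maximum flow = 7.
In the residual graph, reachable from Res: {Res}.
Min-cut edges: Res→J1 (7); capacity 7 = 7.
Cut capacity 10 exceeds the max flow 7, so it is not minimum.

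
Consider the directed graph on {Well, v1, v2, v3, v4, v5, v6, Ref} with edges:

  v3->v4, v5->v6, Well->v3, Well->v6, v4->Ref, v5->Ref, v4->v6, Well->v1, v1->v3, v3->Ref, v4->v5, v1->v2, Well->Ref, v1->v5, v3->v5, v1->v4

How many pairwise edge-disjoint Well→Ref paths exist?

Assign every edge capacity 1; by Menger, the answer equals the max flow.
Path Well→Ref (+1); total 1.
Path Well→v3→Ref (+1); total 2.
Path Well→v1→v4→Ref (+1); total 3.
No residual Well→Ref path; max flow = 3.
Certifying cut of size 3: {Well→Ref, Well→v1, Well→v3}.

3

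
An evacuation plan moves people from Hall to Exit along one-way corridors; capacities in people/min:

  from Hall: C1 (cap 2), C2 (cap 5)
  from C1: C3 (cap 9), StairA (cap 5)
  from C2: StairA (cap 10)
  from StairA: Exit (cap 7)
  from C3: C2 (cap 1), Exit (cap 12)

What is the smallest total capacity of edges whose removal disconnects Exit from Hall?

Augment Hall→C1→StairA→Exit: bottleneck 2, flow now 2.
Augment Hall→C2→StairA→Exit: bottleneck 5, flow now 7.
No augmenting path remains; maximum flow = 7.
By max-flow min-cut, the minimum cut capacity equals the max flow.
In the residual graph, reachable from Hall: {Hall}.
Min-cut edges: Hall→C1 (2), Hall→C2 (5); capacity 2 + 5 = 7.

7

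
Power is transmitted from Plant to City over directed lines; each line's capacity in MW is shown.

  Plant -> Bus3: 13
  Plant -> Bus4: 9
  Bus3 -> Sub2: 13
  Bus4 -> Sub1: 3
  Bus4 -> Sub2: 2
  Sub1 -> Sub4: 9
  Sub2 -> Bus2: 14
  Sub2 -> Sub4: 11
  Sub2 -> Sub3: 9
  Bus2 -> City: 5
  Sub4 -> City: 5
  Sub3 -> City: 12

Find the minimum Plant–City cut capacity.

Augment Plant→Bus3→Sub2→Bus2→City: bottleneck 5, flow now 5.
Augment Plant→Bus3→Sub2→Sub4→City: bottleneck 5, flow now 10.
Augment Plant→Bus3→Sub2→Sub3→City: bottleneck 3, flow now 13.
Augment Plant→Bus4→Sub2→Sub3→City: bottleneck 2, flow now 15.
Augment Plant→Bus4→Sub1→Sub4→Sub2→Sub3→City: bottleneck 3, flow now 18. (uses reverse residual edge)
No augmenting path remains; maximum flow = 18.
By max-flow min-cut, the minimum cut capacity equals the max flow.
In the residual graph, reachable from Plant: {Plant, Bus4}.
Min-cut edges: Plant→Bus3 (13), Bus4→Sub1 (3), Bus4→Sub2 (2); capacity 13 + 3 + 2 = 18.

18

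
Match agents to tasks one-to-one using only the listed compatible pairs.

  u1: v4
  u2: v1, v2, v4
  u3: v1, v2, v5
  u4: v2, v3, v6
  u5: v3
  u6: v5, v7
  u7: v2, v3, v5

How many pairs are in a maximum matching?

Unit-capacity flow: source→left, listed edges, right→sink; max matching = max flow.
Augmenting path u1→v4 (+1); matched 1.
Augmenting path u2→v1 (+1); matched 2.
Augmenting path u3→v2 (+1); matched 3.
Augmenting path u4→v3 (+1); matched 4.
Augmenting path u6→v5 (+1); matched 5.
Augmenting path u5→v3→u4→v6 (+1); matched 6.
Augmenting path u7→v5→u6→v7 (+1); matched 7.
No augmenting path remains; maximum matching = 7.
König certificate: {u1, u2, u3, u4, u5, u6, u7} is a vertex cover of size 7 (every listed pair touches it), so no matching can be larger.

7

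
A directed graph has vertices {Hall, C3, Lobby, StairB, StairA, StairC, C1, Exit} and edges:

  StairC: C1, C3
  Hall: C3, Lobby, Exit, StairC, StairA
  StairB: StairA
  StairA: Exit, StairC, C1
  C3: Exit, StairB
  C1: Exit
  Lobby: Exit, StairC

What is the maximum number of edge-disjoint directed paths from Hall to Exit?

Assign every edge capacity 1; by Menger, the answer equals the max flow.
Path Hall→Exit (+1); total 1.
Path Hall→C3→Exit (+1); total 2.
Path Hall→Lobby→Exit (+1); total 3.
Path Hall→StairA→Exit (+1); total 4.
Path Hall→StairC→C1→Exit (+1); total 5.
No residual Hall→Exit path; max flow = 5.
Certifying cut of size 5: {Hall→C3, Hall→Exit, Hall→Lobby, Hall→StairA, Hall→StairC}.

5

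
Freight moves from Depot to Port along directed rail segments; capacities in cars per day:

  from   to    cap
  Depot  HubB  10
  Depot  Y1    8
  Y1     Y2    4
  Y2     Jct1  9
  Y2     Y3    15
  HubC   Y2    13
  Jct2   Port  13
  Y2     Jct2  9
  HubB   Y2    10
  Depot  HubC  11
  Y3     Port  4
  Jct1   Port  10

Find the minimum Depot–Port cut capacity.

Augment Depot→Y1→Y2→Jct1→Port: bottleneck 4, flow now 4.
Augment Depot→HubC→Y2→Jct1→Port: bottleneck 5, flow now 9.
Augment Depot→HubC→Y2→Jct2→Port: bottleneck 6, flow now 15.
Augment Depot→HubB→Y2→Jct2→Port: bottleneck 3, flow now 18.
Augment Depot→HubB→Y2→Y3→Port: bottleneck 4, flow now 22.
No augmenting path remains; maximum flow = 22.
By max-flow min-cut, the minimum cut capacity equals the max flow.
In the residual graph, reachable from Depot: {Depot, Y1, HubC, HubB, Y2, Y3}.
Min-cut edges: Y2→Jct1 (9), Y2→Jct2 (9), Y3→Port (4); capacity 9 + 9 + 4 = 22.

22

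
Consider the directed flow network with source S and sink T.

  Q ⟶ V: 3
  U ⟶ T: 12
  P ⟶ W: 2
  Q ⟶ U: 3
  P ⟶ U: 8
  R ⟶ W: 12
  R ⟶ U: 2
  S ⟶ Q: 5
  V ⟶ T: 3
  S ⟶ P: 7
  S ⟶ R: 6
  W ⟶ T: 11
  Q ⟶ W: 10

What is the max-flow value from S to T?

18

Augment S→P→U→T: bottleneck 7, flow now 7.
Augment S→Q→U→T: bottleneck 3, flow now 10.
Augment S→Q→V→T: bottleneck 2, flow now 12.
Augment S→R→U→T: bottleneck 2, flow now 14.
Augment S→R→W→T: bottleneck 4, flow now 18.
No augmenting path remains; maximum flow = 18.
In the residual graph, reachable from S: {S}.
Min-cut edges: S→P (7), S→Q (5), S→R (6); capacity 7 + 5 + 6 = 18.
This cut is saturated, so no flow can exceed 18.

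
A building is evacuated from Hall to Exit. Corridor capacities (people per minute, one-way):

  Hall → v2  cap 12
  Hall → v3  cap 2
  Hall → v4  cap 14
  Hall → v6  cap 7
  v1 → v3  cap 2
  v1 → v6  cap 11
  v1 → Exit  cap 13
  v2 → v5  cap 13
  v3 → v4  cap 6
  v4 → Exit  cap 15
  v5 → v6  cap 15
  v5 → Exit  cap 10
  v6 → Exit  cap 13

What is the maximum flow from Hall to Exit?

Augment Hall→v4→Exit: bottleneck 14, flow now 14.
Augment Hall→v6→Exit: bottleneck 7, flow now 21.
Augment Hall→v2→v5→Exit: bottleneck 10, flow now 31.
Augment Hall→v3→v4→Exit: bottleneck 1, flow now 32.
Augment Hall→v2→v5→v6→Exit: bottleneck 2, flow now 34.
No augmenting path remains; maximum flow = 34.
In the residual graph, reachable from Hall: {Hall, v3, v4}.
Min-cut edges: Hall→v2 (12), Hall→v6 (7), v4→Exit (15); capacity 12 + 7 + 15 = 34.
This cut is saturated, so no flow can exceed 34.

34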